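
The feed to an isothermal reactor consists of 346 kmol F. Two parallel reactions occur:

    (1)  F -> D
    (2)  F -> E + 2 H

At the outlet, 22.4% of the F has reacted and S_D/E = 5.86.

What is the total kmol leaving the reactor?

Conversion of F: F consumed = 0.224 × 346 = 77.5 kmol = 1ξ₁ + 1ξ₂.
Selectivity: 1ξ₁ / (1ξ₂) = 5.86 → ξ₁ = 5.86 ξ₂.
Substitute: (1·5.86 + 1) ξ₂ = 77.5 → ξ₂ = 11.3 kmol, ξ₁ = 66.21 kmol.
Outlet amounts (n = n₀ + Σ ν·ξ):
  F: 346 − 1(66.21) − 1(11.3) = 268.5
  D: 0 + 1(66.21) = 66.21
  E: 0 + 1(11.3) = 11.3
  H: 0 + 2(11.3) = 22.6
Total out = 268.5 + 66.21 + 11.3 + 22.6 = 368.6 kmol.

369 kmol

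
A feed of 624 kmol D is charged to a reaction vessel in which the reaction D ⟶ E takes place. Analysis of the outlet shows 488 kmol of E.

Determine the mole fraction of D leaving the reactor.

0.218

For E: n = n₀ + 1ξ → 488 = 0 + 1ξ, giving ξ = 488 kmol.
Outlet amounts (n = n₀ + ν ξ):
  D: 624 − 1(488) = 136
  E: 0 + 1(488) = 488
Total out = 624 kmol; y_D = 136 / 624 = 0.2179.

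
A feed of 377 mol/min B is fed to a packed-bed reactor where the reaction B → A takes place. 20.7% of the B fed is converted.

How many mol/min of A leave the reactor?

78 mol/min

B reacted = 0.207 × 377 = 78.04 mol/min; ν_B = −1, so ξ = 78.04/1 = 78.04 mol/min.
Outlet amounts (n = n₀ + ν ξ):
  B: 377 − 1(78.04) = 299
  A: 0 + 1(78.04) = 78.04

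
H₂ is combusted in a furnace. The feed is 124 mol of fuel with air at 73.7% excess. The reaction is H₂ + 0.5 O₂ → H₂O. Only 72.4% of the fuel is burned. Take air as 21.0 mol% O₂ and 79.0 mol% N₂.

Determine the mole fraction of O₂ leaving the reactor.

Stoichiometric O₂ = 0.5 × 124 = 62 mol; O₂ fed = 62 × 1.737 = 107.7 mol.
N₂ fed = 107.7 × 79/21 = 405.1 mol.
Fuel reacted = 0.724 × 124 → ξ = 89.78 mol.
Outlet (n = n₀ + ν ξ):
  H₂: 124 − 1(89.78) = 34.22
  O₂: 107.7 − 0.5(89.78) = 62.81
  N₂: 405.1 (inert)
  H₂O: 0 + 1(89.78) = 89.78
Total out = 591.9 mol; y_O₂ = 62.81 / 591.9 = 0.1061.

0.106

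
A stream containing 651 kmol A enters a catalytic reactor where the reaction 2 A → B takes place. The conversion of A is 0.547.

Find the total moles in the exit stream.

473 kmol

A reacted = 0.547 × 651 = 356.1 kmol; ν_A = −2, so ξ = 356.1/2 = 178 kmol.
Outlet amounts (n = n₀ + ν ξ):
  A: 651 − 2(178) = 294.9
  B: 0 + 1(178) = 178
Total out = 294.9 + 178 = 473 kmol.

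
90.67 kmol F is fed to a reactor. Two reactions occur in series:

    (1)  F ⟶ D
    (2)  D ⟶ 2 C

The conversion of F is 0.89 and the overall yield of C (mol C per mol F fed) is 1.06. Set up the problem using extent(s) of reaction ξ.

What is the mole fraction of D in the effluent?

0.235

Conversion of F: F consumed = 1ξ₁ = 0.89 × 90.67 → ξ₁ = 80.7 kmol.
Yield of C: 2ξ₂ / 90.67 = 1.06 → ξ₂ = 48.06 kmol.
Outlet amounts (n = n₀ + Σ ν·ξ):
  F: 90.67 − 1(80.7) = 9.974
  D: 0 + 1(80.7) − 1(48.06) = 32.64
  C: 0 + 2(48.06) = 96.11
Total out = 138.7 kmol; y_D = 32.64 / 138.7 = 0.2353.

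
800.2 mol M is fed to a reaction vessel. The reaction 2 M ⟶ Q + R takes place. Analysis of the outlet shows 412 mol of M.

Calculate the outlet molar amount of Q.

For M: n = n₀ − 2ξ → 412 = 800.2 − 2ξ, giving ξ = 194.1 mol.
Outlet amounts (n = n₀ + ν ξ):
  M: 800.2 − 2(194.1) = 412
  Q: 0 + 1(194.1) = 194.1
  R: 0 + 1(194.1) = 194.1

194 mol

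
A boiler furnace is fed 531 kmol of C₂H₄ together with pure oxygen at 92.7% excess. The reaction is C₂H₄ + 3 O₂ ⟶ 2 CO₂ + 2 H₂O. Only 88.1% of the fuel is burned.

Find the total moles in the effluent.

Stoichiometric O₂ = 3 × 531 = 1593 kmol; O₂ fed = 1593 × 1.927 = 3070 kmol.
Fuel reacted = 0.881 × 531 → ξ = 467.8 kmol.
Outlet (n = n₀ + ν ξ):
  C₂H₄: 531 − 1(467.8) = 63.19
  O₂: 3070 − 3(467.8) = 1666
  CO₂: 0 + 2(467.8) = 935.6
  H₂O: 0 + 2(467.8) = 935.6
Total out = 63.19 + 1666 + 935.6 + 935.6 = 3601 kmol.

3600 kmol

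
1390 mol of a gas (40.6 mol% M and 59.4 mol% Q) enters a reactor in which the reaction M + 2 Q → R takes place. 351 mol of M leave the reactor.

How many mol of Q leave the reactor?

For M: n = n₀ − 1ξ → 351 = 564.3 − 1ξ, giving ξ = 213.3 mol.
Outlet amounts (n = n₀ + ν ξ):
  M: 564.3 − 1(213.3) = 351
  Q: 825.7 − 2(213.3) = 399
  R: 0 + 1(213.3) = 213.3

399 mol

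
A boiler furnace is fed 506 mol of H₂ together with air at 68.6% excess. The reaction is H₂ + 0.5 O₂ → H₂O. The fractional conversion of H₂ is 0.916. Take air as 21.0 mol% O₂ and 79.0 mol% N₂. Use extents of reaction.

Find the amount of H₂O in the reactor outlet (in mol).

463 mol

Stoichiometric O₂ = 0.5 × 506 = 253 mol; O₂ fed = 253 × 1.686 = 426.6 mol.
N₂ fed = 426.6 × 79/21 = 1605 mol.
Fuel reacted = 0.916 × 506 → ξ = 463.5 mol.
Outlet (n = n₀ + ν ξ):
  H₂: 506 − 1(463.5) = 42.5
  O₂: 426.6 − 0.5(463.5) = 194.8
  N₂: 1605 (inert)
  H₂O: 0 + 1(463.5) = 463.5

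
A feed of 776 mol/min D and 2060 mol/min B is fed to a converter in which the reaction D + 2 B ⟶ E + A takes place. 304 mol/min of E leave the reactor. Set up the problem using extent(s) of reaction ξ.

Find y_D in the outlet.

For E: n = n₀ + 1ξ → 304 = 0 + 1ξ, giving ξ = 304 mol/min.
Outlet amounts (n = n₀ + ν ξ):
  D: 776 − 1(304) = 472
  B: 2060 − 2(304) = 1452
  E: 0 + 1(304) = 304
  A: 0 + 1(304) = 304
Total out = 2532 mol/min; y_D = 472 / 2532 = 0.1864.

0.186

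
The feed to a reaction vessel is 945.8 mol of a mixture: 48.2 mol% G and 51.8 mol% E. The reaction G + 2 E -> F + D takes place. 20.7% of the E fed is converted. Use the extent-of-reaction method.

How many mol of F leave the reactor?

E reacted = 0.207 × 489.9 = 101.4 mol; ν_E = −2, so ξ = 101.4/2 = 50.71 mol.
Outlet amounts (n = n₀ + ν ξ):
  G: 455.9 − 1(50.71) = 405.2
  E: 489.9 − 2(50.71) = 388.5
  F: 0 + 1(50.71) = 50.71
  D: 0 + 1(50.71) = 50.71

50.7 mol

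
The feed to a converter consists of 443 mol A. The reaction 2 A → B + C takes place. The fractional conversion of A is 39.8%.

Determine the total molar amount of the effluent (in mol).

443 mol

A reacted = 0.398 × 443 = 176.3 mol; ν_A = −2, so ξ = 176.3/2 = 88.16 mol.
Outlet amounts (n = n₀ + ν ξ):
  A: 443 − 2(88.16) = 266.7
  B: 0 + 1(88.16) = 88.16
  C: 0 + 1(88.16) = 88.16
Total out = 266.7 + 88.16 + 88.16 = 443 mol.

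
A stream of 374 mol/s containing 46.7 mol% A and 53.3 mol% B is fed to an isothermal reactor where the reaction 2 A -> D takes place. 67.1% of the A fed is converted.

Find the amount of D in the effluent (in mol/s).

58.6 mol/s

A reacted = 0.671 × 174.7 = 117.2 mol/s; ν_A = −2, so ξ = 117.2/2 = 58.6 mol/s.
Outlet amounts (n = n₀ + ν ξ):
  A: 174.7 − 2(58.6) = 57.46
  D: 0 + 1(58.6) = 58.6
  B: 199.3 (inert)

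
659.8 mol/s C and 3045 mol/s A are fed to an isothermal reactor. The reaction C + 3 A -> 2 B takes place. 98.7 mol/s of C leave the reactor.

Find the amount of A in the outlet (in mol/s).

For C: n = n₀ − 1ξ → 98.7 = 659.8 − 1ξ, giving ξ = 561.1 mol/s.
Outlet amounts (n = n₀ + ν ξ):
  C: 659.8 − 1(561.1) = 98.7
  A: 3045 − 3(561.1) = 1362
  B: 0 + 2(561.1) = 1122

1360 mol/s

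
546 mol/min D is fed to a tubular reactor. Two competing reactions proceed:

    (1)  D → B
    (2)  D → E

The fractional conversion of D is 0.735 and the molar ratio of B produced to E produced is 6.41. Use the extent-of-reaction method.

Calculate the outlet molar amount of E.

54.2 mol/min

Conversion of D: D consumed = 0.735 × 546 = 401.3 mol/min = 1ξ₁ + 1ξ₂.
Selectivity: 1ξ₁ / (1ξ₂) = 6.41 → ξ₁ = 6.41 ξ₂.
Substitute: (1·6.41 + 1) ξ₂ = 401.3 → ξ₂ = 54.16 mol/min, ξ₁ = 347.2 mol/min.
Outlet amounts (n = n₀ + Σ ν·ξ):
  D: 546 − 1(347.2) − 1(54.16) = 144.7
  B: 0 + 1(347.2) = 347.2
  E: 0 + 1(54.16) = 54.16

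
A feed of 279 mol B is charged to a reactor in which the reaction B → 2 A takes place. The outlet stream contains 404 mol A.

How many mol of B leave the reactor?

For A: n = n₀ + 2ξ → 404 = 0 + 2ξ, giving ξ = 202 mol.
Outlet amounts (n = n₀ + ν ξ):
  B: 279 − 1(202) = 77
  A: 0 + 2(202) = 404

77 mol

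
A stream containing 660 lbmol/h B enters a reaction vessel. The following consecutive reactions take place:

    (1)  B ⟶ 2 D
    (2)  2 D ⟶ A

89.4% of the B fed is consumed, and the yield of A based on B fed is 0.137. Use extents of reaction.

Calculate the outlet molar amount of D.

999 lbmol/h

Conversion of B: B consumed = 1ξ₁ = 0.894 × 660 → ξ₁ = 590 lbmol/h.
Yield of A: 1ξ₂ / 660 = 0.137 → ξ₂ = 90.42 lbmol/h.
Outlet amounts (n = n₀ + Σ ν·ξ):
  B: 660 − 1(590) = 69.96
  D: 0 + 2(590) − 2(90.42) = 999.2
  A: 0 + 1(90.42) = 90.42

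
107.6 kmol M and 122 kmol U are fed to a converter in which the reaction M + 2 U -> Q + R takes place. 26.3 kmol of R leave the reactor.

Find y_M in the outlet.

For R: n = n₀ + 1ξ → 26.3 = 0 + 1ξ, giving ξ = 26.3 kmol.
Outlet amounts (n = n₀ + ν ξ):
  M: 107.6 − 1(26.3) = 81.3
  U: 122 − 2(26.3) = 69.4
  Q: 0 + 1(26.3) = 26.3
  R: 0 + 1(26.3) = 26.3
Total out = 203.3 kmol; y_M = 81.3 / 203.3 = 0.3999.

0.4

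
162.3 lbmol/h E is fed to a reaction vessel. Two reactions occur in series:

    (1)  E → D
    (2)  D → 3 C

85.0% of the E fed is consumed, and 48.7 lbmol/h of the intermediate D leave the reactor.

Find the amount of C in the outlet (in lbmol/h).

Conversion of E: E consumed = 1ξ₁ = 0.85 × 162.3 → ξ₁ = 138 lbmol/h.
D balance: n_D = 0 + 1ξ₁ − 1ξ₂ = 48.7 → ξ₂ = (1·138 − 48.7)/1 = 89.26 lbmol/h.
Outlet amounts (n = n₀ + Σ ν·ξ):
  E: 162.3 − 1(138) = 24.34
  D: 0 + 1(138) − 1(89.26) = 48.7
  C: 0 + 3(89.26) = 267.8

268 lbmol/h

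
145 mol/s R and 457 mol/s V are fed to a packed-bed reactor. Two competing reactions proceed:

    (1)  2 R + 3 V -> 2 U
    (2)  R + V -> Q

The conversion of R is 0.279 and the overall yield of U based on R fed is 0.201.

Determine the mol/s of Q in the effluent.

11.3 mol/s

Yield of U: 2ξ₁ / 145 = 0.201 → ξ₁ = 14.57 mol/s.
Conversion of R: 2ξ₁ + 1ξ₂ = 0.279 × 145 = 40.46 → ξ₂ = 11.31 mol/s.
Outlet amounts (n = n₀ + Σ ν·ξ):
  R: 145 − 2(14.57) − 1(11.31) = 104.5
  V: 457 − 3(14.57) − 1(11.31) = 402
  U: 0 + 2(14.57) = 29.15
  Q: 0 + 1(11.31) = 11.31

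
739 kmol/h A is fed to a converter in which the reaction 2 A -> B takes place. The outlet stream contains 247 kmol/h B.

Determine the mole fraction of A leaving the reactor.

0.498

For B: n = n₀ + 1ξ → 247 = 0 + 1ξ, giving ξ = 247 kmol/h.
Outlet amounts (n = n₀ + ν ξ):
  A: 739 − 2(247) = 245
  B: 0 + 1(247) = 247
Total out = 492 kmol/h; y_A = 245 / 492 = 0.498.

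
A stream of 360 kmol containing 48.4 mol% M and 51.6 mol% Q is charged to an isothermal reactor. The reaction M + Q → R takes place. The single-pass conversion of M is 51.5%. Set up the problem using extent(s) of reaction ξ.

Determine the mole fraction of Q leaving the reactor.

M reacted = 0.515 × 174.2 = 89.73 kmol; ν_M = −1, so ξ = 89.73/1 = 89.73 kmol.
Outlet amounts (n = n₀ + ν ξ):
  M: 174.2 − 1(89.73) = 84.51
  Q: 185.8 − 1(89.73) = 96.03
  R: 0 + 1(89.73) = 89.73
Total out = 270.3 kmol; y_Q = 96.03 / 270.3 = 0.3553.

0.355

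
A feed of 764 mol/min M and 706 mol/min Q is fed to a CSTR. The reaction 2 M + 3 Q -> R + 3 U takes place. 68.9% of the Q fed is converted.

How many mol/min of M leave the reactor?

440 mol/min

Q reacted = 0.689 × 706 = 486.4 mol/min; ν_Q = −3, so ξ = 486.4/3 = 162.1 mol/min.
Outlet amounts (n = n₀ + ν ξ):
  M: 764 − 2(162.1) = 439.7
  Q: 706 − 3(162.1) = 219.6
  R: 0 + 1(162.1) = 162.1
  U: 0 + 3(162.1) = 486.4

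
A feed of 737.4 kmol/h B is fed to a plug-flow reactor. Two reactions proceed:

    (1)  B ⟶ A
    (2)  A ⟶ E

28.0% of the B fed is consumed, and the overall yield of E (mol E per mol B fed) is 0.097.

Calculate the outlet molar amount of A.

135 kmol/h

Conversion of B: B consumed = 1ξ₁ = 0.28 × 737.4 → ξ₁ = 206.5 kmol/h.
Yield of E: 1ξ₂ / 737.4 = 0.097 → ξ₂ = 71.53 kmol/h.
Outlet amounts (n = n₀ + Σ ν·ξ):
  B: 737.4 − 1(206.5) = 530.9
  A: 0 + 1(206.5) − 1(71.53) = 134.9
  E: 0 + 1(71.53) = 71.53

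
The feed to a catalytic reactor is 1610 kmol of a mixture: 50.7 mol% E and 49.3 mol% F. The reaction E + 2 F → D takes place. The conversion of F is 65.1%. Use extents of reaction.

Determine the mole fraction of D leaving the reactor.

F reacted = 0.651 × 793.7 = 516.7 kmol; ν_F = −2, so ξ = 516.7/2 = 258.4 kmol.
Outlet amounts (n = n₀ + ν ξ):
  E: 816.3 − 1(258.4) = 557.9
  F: 793.7 − 2(258.4) = 277
  D: 0 + 1(258.4) = 258.4
Total out = 1093 kmol; y_D = 258.4 / 1093 = 0.2363.

0.236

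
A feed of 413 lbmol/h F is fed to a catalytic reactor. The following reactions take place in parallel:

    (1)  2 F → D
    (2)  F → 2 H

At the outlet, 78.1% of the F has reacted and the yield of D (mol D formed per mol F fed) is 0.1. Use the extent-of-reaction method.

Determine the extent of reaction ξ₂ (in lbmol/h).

ξ₂ = 240 lbmol/h

Yield of D: 1ξ₁ / 413 = 0.1 → ξ₁ = 41.3 lbmol/h.
Conversion of F: 2ξ₁ + 1ξ₂ = 0.781 × 413 = 322.6 → ξ₂ = 240 lbmol/h.
Outlet amounts (n = n₀ + Σ ν·ξ):
  F: 413 − 2(41.3) − 1(240) = 90.45
  D: 0 + 1(41.3) = 41.3
  H: 0 + 2(240) = 479.9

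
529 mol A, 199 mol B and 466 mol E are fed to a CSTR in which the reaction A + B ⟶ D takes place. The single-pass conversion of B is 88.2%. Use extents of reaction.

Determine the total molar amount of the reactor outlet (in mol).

B reacted = 0.882 × 199 = 175.5 mol; ν_B = −1, so ξ = 175.5/1 = 175.5 mol.
Outlet amounts (n = n₀ + ν ξ):
  A: 529 − 1(175.5) = 353.5
  B: 199 − 1(175.5) = 23.48
  D: 0 + 1(175.5) = 175.5
  E: 466 (inert)
Total out = 353.5 + 23.48 + 175.5 + 466 = 1018 mol.

1020 mol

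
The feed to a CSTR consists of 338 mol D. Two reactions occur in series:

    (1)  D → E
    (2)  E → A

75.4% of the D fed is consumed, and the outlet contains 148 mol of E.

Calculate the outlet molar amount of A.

107 mol

Conversion of D: D consumed = 1ξ₁ = 0.754 × 338 → ξ₁ = 254.9 mol.
E balance: n_E = 0 + 1ξ₁ − 1ξ₂ = 148 → ξ₂ = (1·254.9 − 148)/1 = 106.9 mol.
Outlet amounts (n = n₀ + Σ ν·ξ):
  D: 338 − 1(254.9) = 83.15
  E: 0 + 1(254.9) − 1(106.9) = 148
  A: 0 + 1(106.9) = 106.9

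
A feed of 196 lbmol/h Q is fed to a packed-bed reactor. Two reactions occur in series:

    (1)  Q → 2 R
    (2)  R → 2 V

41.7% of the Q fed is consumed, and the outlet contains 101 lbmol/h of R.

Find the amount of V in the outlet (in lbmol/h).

Conversion of Q: Q consumed = 1ξ₁ = 0.417 × 196 → ξ₁ = 81.73 lbmol/h.
R balance: n_R = 0 + 2ξ₁ − 1ξ₂ = 101 → ξ₂ = (2·81.73 − 101)/1 = 62.46 lbmol/h.
Outlet amounts (n = n₀ + Σ ν·ξ):
  Q: 196 − 1(81.73) = 114.3
  R: 0 + 2(81.73) − 1(62.46) = 101
  V: 0 + 2(62.46) = 124.9

125 lbmol/h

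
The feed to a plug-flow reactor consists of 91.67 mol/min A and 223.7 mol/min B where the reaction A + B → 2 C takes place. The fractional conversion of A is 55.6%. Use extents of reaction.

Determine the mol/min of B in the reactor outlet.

173 mol/min

A reacted = 0.556 × 91.67 = 50.97 mol/min; ν_A = −1, so ξ = 50.97/1 = 50.97 mol/min.
Outlet amounts (n = n₀ + ν ξ):
  A: 91.67 − 1(50.97) = 40.7
  B: 223.7 − 1(50.97) = 172.7
  C: 0 + 2(50.97) = 101.9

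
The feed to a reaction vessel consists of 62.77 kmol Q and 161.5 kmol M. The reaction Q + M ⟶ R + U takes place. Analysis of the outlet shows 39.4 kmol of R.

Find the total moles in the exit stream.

For R: n = n₀ + 1ξ → 39.4 = 0 + 1ξ, giving ξ = 39.4 kmol.
Outlet amounts (n = n₀ + ν ξ):
  Q: 62.77 − 1(39.4) = 23.37
  M: 161.5 − 1(39.4) = 122.1
  R: 0 + 1(39.4) = 39.4
  U: 0 + 1(39.4) = 39.4
Total out = 23.37 + 122.1 + 39.4 + 39.4 = 224.3 kmol.

224 kmol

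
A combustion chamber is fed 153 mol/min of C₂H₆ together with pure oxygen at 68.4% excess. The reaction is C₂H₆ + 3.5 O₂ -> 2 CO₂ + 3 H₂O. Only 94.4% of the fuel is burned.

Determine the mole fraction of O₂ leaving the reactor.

0.352

Stoichiometric O₂ = 3.5 × 153 = 535.5 mol/min; O₂ fed = 535.5 × 1.684 = 901.8 mol/min.
Fuel reacted = 0.944 × 153 → ξ = 144.4 mol/min.
Outlet (n = n₀ + ν ξ):
  C₂H₆: 153 − 1(144.4) = 8.568
  O₂: 901.8 − 3.5(144.4) = 396.3
  CO₂: 0 + 2(144.4) = 288.9
  H₂O: 0 + 3(144.4) = 433.3
Total out = 1127 mol/min; y_O₂ = 396.3 / 1127 = 0.3516.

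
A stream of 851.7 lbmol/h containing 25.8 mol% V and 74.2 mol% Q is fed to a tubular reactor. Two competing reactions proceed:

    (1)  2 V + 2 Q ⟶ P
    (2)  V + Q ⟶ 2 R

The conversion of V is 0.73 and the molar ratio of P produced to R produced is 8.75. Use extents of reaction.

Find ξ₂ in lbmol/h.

ξ₂ = 4.46 lbmol/h

Conversion of V: V consumed = 0.73 × 219.7 = 160.4 lbmol/h = 2ξ₁ + 1ξ₂.
Selectivity: 1ξ₁ / (2ξ₂) = 8.75 → ξ₁ = 17.5 ξ₂.
Substitute: (2·17.5 + 1) ξ₂ = 160.4 → ξ₂ = 4.456 lbmol/h, ξ₁ = 77.98 lbmol/h.
Outlet amounts (n = n₀ + Σ ν·ξ):
  V: 219.7 − 2(77.98) − 1(4.456) = 59.33
  Q: 632 − 2(77.98) − 1(4.456) = 471.6
  P: 0 + 1(77.98) = 77.98
  R: 0 + 2(4.456) = 8.912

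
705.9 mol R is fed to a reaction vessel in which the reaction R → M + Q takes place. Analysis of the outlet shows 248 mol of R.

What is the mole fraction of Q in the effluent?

For R: n = n₀ − 1ξ → 248 = 705.9 − 1ξ, giving ξ = 457.9 mol.
Outlet amounts (n = n₀ + ν ξ):
  R: 705.9 − 1(457.9) = 248
  M: 0 + 1(457.9) = 457.9
  Q: 0 + 1(457.9) = 457.9
Total out = 1164 mol; y_Q = 457.9 / 1164 = 0.3935.

0.393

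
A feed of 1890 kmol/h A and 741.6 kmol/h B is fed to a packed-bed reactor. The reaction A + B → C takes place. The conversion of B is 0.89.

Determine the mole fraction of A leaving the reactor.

0.624

B reacted = 0.89 × 741.6 = 660 kmol/h; ν_B = −1, so ξ = 660/1 = 660 kmol/h.
Outlet amounts (n = n₀ + ν ξ):
  A: 1890 − 1(660) = 1230
  B: 741.6 − 1(660) = 81.58
  C: 0 + 1(660) = 660
Total out = 1972 kmol/h; y_A = 1230 / 1972 = 0.6239.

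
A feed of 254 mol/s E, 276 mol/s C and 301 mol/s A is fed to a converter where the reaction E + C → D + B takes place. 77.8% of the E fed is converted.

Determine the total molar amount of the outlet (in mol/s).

831 mol/s

E reacted = 0.778 × 254 = 197.6 mol/s; ν_E = −1, so ξ = 197.6/1 = 197.6 mol/s.
Outlet amounts (n = n₀ + ν ξ):
  E: 254 − 1(197.6) = 56.39
  C: 276 − 1(197.6) = 78.39
  D: 0 + 1(197.6) = 197.6
  B: 0 + 1(197.6) = 197.6
  A: 301 (inert)
Total out = 56.39 + 78.39 + 197.6 + 197.6 + 301 = 831 mol/s.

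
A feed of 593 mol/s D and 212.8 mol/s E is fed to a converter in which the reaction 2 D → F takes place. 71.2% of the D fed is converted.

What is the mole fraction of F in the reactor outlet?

D reacted = 0.712 × 593 = 422.2 mol/s; ν_D = −2, so ξ = 422.2/2 = 211.1 mol/s.
Outlet amounts (n = n₀ + ν ξ):
  D: 593 − 2(211.1) = 170.8
  F: 0 + 1(211.1) = 211.1
  E: 212.8 (inert)
Total out = 594.7 mol/s; y_F = 211.1 / 594.7 = 0.355.

0.355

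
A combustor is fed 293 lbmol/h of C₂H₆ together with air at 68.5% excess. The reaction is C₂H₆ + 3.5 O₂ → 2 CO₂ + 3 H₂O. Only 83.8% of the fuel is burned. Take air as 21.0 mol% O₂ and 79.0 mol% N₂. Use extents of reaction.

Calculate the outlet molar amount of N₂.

6500 lbmol/h

Stoichiometric O₂ = 3.5 × 293 = 1026 lbmol/h; O₂ fed = 1026 × 1.685 = 1728 lbmol/h.
N₂ fed = 1728 × 79/21 = 6500 lbmol/h.
Fuel reacted = 0.838 × 293 → ξ = 245.5 lbmol/h.
Outlet (n = n₀ + ν ξ):
  C₂H₆: 293 − 1(245.5) = 47.47
  O₂: 1728 − 3.5(245.5) = 868.6
  N₂: 6500 (inert)
  CO₂: 0 + 2(245.5) = 491.1
  H₂O: 0 + 3(245.5) = 736.6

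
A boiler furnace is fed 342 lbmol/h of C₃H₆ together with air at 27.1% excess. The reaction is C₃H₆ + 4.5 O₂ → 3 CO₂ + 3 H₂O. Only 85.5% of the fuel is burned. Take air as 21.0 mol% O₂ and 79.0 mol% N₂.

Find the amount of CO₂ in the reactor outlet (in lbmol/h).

877 lbmol/h

Stoichiometric O₂ = 4.5 × 342 = 1539 lbmol/h; O₂ fed = 1539 × 1.271 = 1956 lbmol/h.
N₂ fed = 1956 × 79/21 = 7359 lbmol/h.
Fuel reacted = 0.855 × 342 → ξ = 292.4 lbmol/h.
Outlet (n = n₀ + ν ξ):
  C₃H₆: 342 − 1(292.4) = 49.59
  O₂: 1956 − 4.5(292.4) = 640.2
  N₂: 7359 (inert)
  CO₂: 0 + 3(292.4) = 877.2
  H₂O: 0 + 3(292.4) = 877.2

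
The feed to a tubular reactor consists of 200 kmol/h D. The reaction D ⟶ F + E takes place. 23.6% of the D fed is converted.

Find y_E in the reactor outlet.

D reacted = 0.236 × 200 = 47.2 kmol/h; ν_D = −1, so ξ = 47.2/1 = 47.2 kmol/h.
Outlet amounts (n = n₀ + ν ξ):
  D: 200 − 1(47.2) = 152.8
  F: 0 + 1(47.2) = 47.2
  E: 0 + 1(47.2) = 47.2
Total out = 247.2 kmol/h; y_E = 47.2 / 247.2 = 0.1909.

0.191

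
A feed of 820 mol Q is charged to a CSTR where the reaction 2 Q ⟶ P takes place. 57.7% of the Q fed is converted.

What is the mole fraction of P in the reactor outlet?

Q reacted = 0.577 × 820 = 473.1 mol; ν_Q = −2, so ξ = 473.1/2 = 236.6 mol.
Outlet amounts (n = n₀ + ν ξ):
  Q: 820 − 2(236.6) = 346.9
  P: 0 + 1(236.6) = 236.6
Total out = 583.4 mol; y_P = 236.6 / 583.4 = 0.4055.

0.405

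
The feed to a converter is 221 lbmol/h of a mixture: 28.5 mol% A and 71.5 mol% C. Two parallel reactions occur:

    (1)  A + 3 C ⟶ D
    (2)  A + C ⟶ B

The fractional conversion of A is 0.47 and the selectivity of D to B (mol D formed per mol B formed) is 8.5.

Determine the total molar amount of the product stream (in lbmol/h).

Conversion of A: A consumed = 0.47 × 62.98 = 29.6 lbmol/h = 1ξ₁ + 1ξ₂.
Selectivity: 1ξ₁ / (1ξ₂) = 8.5 → ξ₁ = 8.5 ξ₂.
Substitute: (1·8.5 + 1) ξ₂ = 29.6 → ξ₂ = 3.116 lbmol/h, ξ₁ = 26.49 lbmol/h.
Outlet amounts (n = n₀ + Σ ν·ξ):
  A: 62.98 − 1(26.49) − 1(3.116) = 33.38
  C: 158 − 3(26.49) − 1(3.116) = 75.44
  D: 0 + 1(26.49) = 26.49
  B: 0 + 1(3.116) = 3.116
Total out = 33.38 + 75.44 + 26.49 + 3.116 = 138.4 lbmol/h.

138 lbmol/h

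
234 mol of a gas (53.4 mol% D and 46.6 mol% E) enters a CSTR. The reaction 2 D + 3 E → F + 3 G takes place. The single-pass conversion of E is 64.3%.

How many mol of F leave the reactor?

E reacted = 0.643 × 109 = 70.12 mol; ν_E = −3, so ξ = 70.12/3 = 23.37 mol.
Outlet amounts (n = n₀ + ν ξ):
  D: 125 − 2(23.37) = 78.21
  E: 109 − 3(23.37) = 38.93
  F: 0 + 1(23.37) = 23.37
  G: 0 + 3(23.37) = 70.12

23.4 mol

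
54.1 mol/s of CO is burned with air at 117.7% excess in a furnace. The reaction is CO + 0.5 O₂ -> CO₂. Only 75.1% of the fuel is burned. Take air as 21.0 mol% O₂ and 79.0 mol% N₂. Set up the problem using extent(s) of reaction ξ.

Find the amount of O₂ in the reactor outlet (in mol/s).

38.6 mol/s

Stoichiometric O₂ = 0.5 × 54.1 = 27.05 mol/s; O₂ fed = 27.05 × 2.177 = 58.89 mol/s.
N₂ fed = 58.89 × 79/21 = 221.5 mol/s.
Fuel reacted = 0.751 × 54.1 → ξ = 40.63 mol/s.
Outlet (n = n₀ + ν ξ):
  CO: 54.1 − 1(40.63) = 13.47
  O₂: 58.89 − 0.5(40.63) = 38.57
  N₂: 221.5 (inert)
  CO₂: 0 + 1(40.63) = 40.63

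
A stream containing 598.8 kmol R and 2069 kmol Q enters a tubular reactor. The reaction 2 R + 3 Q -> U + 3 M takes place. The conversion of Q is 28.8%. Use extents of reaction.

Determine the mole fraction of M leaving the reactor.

0.241

Q reacted = 0.288 × 2069 = 595.9 kmol; ν_Q = −3, so ξ = 595.9/3 = 198.6 kmol.
Outlet amounts (n = n₀ + ν ξ):
  R: 598.8 − 2(198.6) = 201.6
  Q: 2069 − 3(198.6) = 1473
  U: 0 + 1(198.6) = 198.6
  M: 0 + 3(198.6) = 595.9
Total out = 2469 kmol; y_M = 595.9 / 2469 = 0.2413.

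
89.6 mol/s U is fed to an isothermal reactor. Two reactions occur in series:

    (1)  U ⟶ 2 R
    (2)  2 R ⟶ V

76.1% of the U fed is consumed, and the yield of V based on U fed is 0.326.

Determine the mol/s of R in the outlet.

Conversion of U: U consumed = 1ξ₁ = 0.761 × 89.6 → ξ₁ = 68.19 mol/s.
Yield of V: 1ξ₂ / 89.6 = 0.326 → ξ₂ = 29.21 mol/s.
Outlet amounts (n = n₀ + Σ ν·ξ):
  U: 89.6 − 1(68.19) = 21.41
  R: 0 + 2(68.19) − 2(29.21) = 77.95
  V: 0 + 1(29.21) = 29.21

78 mol/s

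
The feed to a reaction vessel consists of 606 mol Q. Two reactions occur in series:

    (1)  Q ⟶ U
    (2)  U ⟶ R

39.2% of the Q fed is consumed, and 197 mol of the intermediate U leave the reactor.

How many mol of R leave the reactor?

40.6 mol

Conversion of Q: Q consumed = 1ξ₁ = 0.392 × 606 → ξ₁ = 237.6 mol.
U balance: n_U = 0 + 1ξ₁ − 1ξ₂ = 197 → ξ₂ = (1·237.6 − 197)/1 = 40.55 mol.
Outlet amounts (n = n₀ + Σ ν·ξ):
  Q: 606 − 1(237.6) = 368.4
  U: 0 + 1(237.6) − 1(40.55) = 197
  R: 0 + 1(40.55) = 40.55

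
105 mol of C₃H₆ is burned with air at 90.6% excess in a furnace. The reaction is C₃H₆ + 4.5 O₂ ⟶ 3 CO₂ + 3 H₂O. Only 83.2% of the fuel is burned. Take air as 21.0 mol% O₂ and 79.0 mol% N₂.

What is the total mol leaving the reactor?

Stoichiometric O₂ = 4.5 × 105 = 472.5 mol; O₂ fed = 472.5 × 1.906 = 900.6 mol.
N₂ fed = 900.6 × 79/21 = 3388 mol.
Fuel reacted = 0.832 × 105 → ξ = 87.36 mol.
Outlet (n = n₀ + ν ξ):
  C₃H₆: 105 − 1(87.36) = 17.64
  O₂: 900.6 − 4.5(87.36) = 507.5
  N₂: 3388 (inert)
  CO₂: 0 + 3(87.36) = 262.1
  H₂O: 0 + 3(87.36) = 262.1
Total out = 17.64 + 507.5 + 3388 + 262.1 + 262.1 = 4437 mol.

4440 mol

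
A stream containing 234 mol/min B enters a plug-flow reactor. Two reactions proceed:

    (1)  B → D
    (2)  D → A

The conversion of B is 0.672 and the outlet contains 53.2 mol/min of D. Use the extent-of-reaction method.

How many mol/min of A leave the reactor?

104 mol/min

Conversion of B: B consumed = 1ξ₁ = 0.672 × 234 → ξ₁ = 157.2 mol/min.
D balance: n_D = 0 + 1ξ₁ − 1ξ₂ = 53.2 → ξ₂ = (1·157.2 − 53.2)/1 = 104 mol/min.
Outlet amounts (n = n₀ + Σ ν·ξ):
  B: 234 − 1(157.2) = 76.75
  D: 0 + 1(157.2) − 1(104) = 53.2
  A: 0 + 1(104) = 104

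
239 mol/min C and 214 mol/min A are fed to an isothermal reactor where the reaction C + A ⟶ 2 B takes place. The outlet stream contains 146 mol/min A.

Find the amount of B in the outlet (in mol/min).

For A: n = n₀ − 1ξ → 146 = 214 − 1ξ, giving ξ = 68 mol/min.
Outlet amounts (n = n₀ + ν ξ):
  C: 239 − 1(68) = 171
  A: 214 − 1(68) = 146
  B: 0 + 2(68) = 136

136 mol/min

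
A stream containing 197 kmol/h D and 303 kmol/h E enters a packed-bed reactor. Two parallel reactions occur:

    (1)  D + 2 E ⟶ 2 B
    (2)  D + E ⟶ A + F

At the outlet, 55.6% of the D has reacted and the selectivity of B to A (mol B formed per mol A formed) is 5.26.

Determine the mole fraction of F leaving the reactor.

0.0717

Conversion of D: D consumed = 0.556 × 197 = 109.5 kmol/h = 1ξ₁ + 1ξ₂.
Selectivity: 2ξ₁ / (1ξ₂) = 5.26 → ξ₁ = 2.63 ξ₂.
Substitute: (1·2.63 + 1) ξ₂ = 109.5 → ξ₂ = 30.17 kmol/h, ξ₁ = 79.36 kmol/h.
Outlet amounts (n = n₀ + Σ ν·ξ):
  D: 197 − 1(79.36) − 1(30.17) = 87.47
  E: 303 − 2(79.36) − 1(30.17) = 114.1
  B: 0 + 2(79.36) = 158.7
  A: 0 + 1(30.17) = 30.17
  F: 0 + 1(30.17) = 30.17
Total out = 420.6 kmol/h; y_F = 30.17 / 420.6 = 0.07173.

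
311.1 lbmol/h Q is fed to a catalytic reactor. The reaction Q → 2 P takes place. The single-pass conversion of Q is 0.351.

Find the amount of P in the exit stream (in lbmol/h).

Q reacted = 0.351 × 311.1 = 109.2 lbmol/h; ν_Q = −1, so ξ = 109.2/1 = 109.2 lbmol/h.
Outlet amounts (n = n₀ + ν ξ):
  Q: 311.1 − 1(109.2) = 201.9
  P: 0 + 2(109.2) = 218.4

218 lbmol/h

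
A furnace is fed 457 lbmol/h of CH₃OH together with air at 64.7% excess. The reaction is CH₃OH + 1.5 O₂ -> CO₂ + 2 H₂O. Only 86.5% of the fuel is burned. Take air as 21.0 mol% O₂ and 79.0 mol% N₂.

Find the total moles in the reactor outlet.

Stoichiometric O₂ = 1.5 × 457 = 685.5 lbmol/h; O₂ fed = 685.5 × 1.647 = 1129 lbmol/h.
N₂ fed = 1129 × 79/21 = 4247 lbmol/h.
Fuel reacted = 0.865 × 457 → ξ = 395.3 lbmol/h.
Outlet (n = n₀ + ν ξ):
  CH₃OH: 457 − 1(395.3) = 61.69
  O₂: 1129 − 1.5(395.3) = 536.1
  N₂: 4247 (inert)
  CO₂: 0 + 1(395.3) = 395.3
  H₂O: 0 + 2(395.3) = 790.6
Total out = 61.69 + 536.1 + 4247 + 395.3 + 790.6 = 6031 lbmol/h.

6030 lbmol/h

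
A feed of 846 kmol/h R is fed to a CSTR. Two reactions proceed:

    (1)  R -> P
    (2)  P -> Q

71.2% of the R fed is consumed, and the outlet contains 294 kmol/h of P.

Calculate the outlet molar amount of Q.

308 kmol/h

Conversion of R: R consumed = 1ξ₁ = 0.712 × 846 → ξ₁ = 602.4 kmol/h.
P balance: n_P = 0 + 1ξ₁ − 1ξ₂ = 294 → ξ₂ = (1·602.4 − 294)/1 = 308.4 kmol/h.
Outlet amounts (n = n₀ + Σ ν·ξ):
  R: 846 − 1(602.4) = 243.6
  P: 0 + 1(602.4) − 1(308.4) = 294
  Q: 0 + 1(308.4) = 308.4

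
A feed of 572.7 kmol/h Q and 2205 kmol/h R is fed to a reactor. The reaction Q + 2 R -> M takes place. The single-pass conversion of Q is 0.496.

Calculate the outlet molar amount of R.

1640 kmol/h

Q reacted = 0.496 × 572.7 = 284.1 kmol/h; ν_Q = −1, so ξ = 284.1/1 = 284.1 kmol/h.
Outlet amounts (n = n₀ + ν ξ):
  Q: 572.7 − 1(284.1) = 288.6
  R: 2205 − 2(284.1) = 1637
  M: 0 + 1(284.1) = 284.1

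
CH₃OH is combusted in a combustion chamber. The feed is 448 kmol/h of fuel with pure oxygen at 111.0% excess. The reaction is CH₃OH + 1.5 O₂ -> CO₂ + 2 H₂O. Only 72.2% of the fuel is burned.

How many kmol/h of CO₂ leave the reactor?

Stoichiometric O₂ = 1.5 × 448 = 672 kmol/h; O₂ fed = 672 × 2.110 = 1418 kmol/h.
Fuel reacted = 0.722 × 448 → ξ = 323.5 kmol/h.
Outlet (n = n₀ + ν ξ):
  CH₃OH: 448 − 1(323.5) = 124.5
  O₂: 1418 − 1.5(323.5) = 932.7
  CO₂: 0 + 1(323.5) = 323.5
  H₂O: 0 + 2(323.5) = 646.9

323 kmol/h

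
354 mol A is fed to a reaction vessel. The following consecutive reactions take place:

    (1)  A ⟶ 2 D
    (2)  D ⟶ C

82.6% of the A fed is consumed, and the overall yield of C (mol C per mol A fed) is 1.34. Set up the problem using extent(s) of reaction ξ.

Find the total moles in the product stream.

646 mol

Conversion of A: A consumed = 1ξ₁ = 0.826 × 354 → ξ₁ = 292.4 mol.
Yield of C: 1ξ₂ / 354 = 1.34 → ξ₂ = 474.4 mol.
Outlet amounts (n = n₀ + Σ ν·ξ):
  A: 354 − 1(292.4) = 61.6
  D: 0 + 2(292.4) − 1(474.4) = 110.4
  C: 0 + 1(474.4) = 474.4
Total out = 61.6 + 110.4 + 474.4 = 646.4 mol.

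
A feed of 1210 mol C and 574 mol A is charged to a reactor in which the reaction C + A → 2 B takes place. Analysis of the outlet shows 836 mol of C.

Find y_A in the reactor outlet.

0.112

For C: n = n₀ − 1ξ → 836 = 1210 − 1ξ, giving ξ = 374 mol.
Outlet amounts (n = n₀ + ν ξ):
  C: 1210 − 1(374) = 836
  A: 574 − 1(374) = 200
  B: 0 + 2(374) = 748
Total out = 1784 mol; y_A = 200 / 1784 = 0.1121.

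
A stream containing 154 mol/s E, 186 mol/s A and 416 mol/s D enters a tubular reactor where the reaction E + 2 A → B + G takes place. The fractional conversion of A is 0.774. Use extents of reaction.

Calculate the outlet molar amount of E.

A reacted = 0.774 × 186 = 144 mol/s; ν_A = −2, so ξ = 144/2 = 71.98 mol/s.
Outlet amounts (n = n₀ + ν ξ):
  E: 154 − 1(71.98) = 82.02
  A: 186 − 2(71.98) = 42.04
  B: 0 + 1(71.98) = 71.98
  G: 0 + 1(71.98) = 71.98
  D: 416 (inert)

82 mol/s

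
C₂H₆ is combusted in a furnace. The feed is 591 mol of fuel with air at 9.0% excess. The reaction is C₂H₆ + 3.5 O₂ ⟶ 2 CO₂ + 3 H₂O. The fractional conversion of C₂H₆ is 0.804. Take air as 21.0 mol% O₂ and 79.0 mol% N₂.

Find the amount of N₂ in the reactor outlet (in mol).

Stoichiometric O₂ = 3.5 × 591 = 2068 mol; O₂ fed = 2068 × 1.090 = 2255 mol.
N₂ fed = 2255 × 79/21 = 8482 mol.
Fuel reacted = 0.804 × 591 → ξ = 475.2 mol.
Outlet (n = n₀ + ν ξ):
  C₂H₆: 591 − 1(475.2) = 115.8
  O₂: 2255 − 3.5(475.2) = 591.6
  N₂: 8482 (inert)
  CO₂: 0 + 2(475.2) = 950.3
  H₂O: 0 + 3(475.2) = 1425

8480 mol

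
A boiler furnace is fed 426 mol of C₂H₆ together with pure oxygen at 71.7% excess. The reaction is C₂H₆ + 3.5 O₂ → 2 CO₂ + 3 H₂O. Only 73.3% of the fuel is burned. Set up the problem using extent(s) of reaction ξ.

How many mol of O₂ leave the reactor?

Stoichiometric O₂ = 3.5 × 426 = 1491 mol; O₂ fed = 1491 × 1.717 = 2560 mol.
Fuel reacted = 0.733 × 426 → ξ = 312.3 mol.
Outlet (n = n₀ + ν ξ):
  C₂H₆: 426 − 1(312.3) = 113.7
  O₂: 2560 − 3.5(312.3) = 1467
  CO₂: 0 + 2(312.3) = 624.5
  H₂O: 0 + 3(312.3) = 936.8

1470 mol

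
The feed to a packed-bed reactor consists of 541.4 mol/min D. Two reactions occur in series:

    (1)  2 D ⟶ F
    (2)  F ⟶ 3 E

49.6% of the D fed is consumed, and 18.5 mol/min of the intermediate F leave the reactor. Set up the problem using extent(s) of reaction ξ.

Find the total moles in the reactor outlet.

639 mol/min

Conversion of D: D consumed = 2ξ₁ = 0.496 × 541.4 → ξ₁ = 134.3 mol/min.
F balance: n_F = 0 + 1ξ₁ − 1ξ₂ = 18.5 → ξ₂ = (1·134.3 − 18.5)/1 = 115.8 mol/min.
Outlet amounts (n = n₀ + Σ ν·ξ):
  D: 541.4 − 2(134.3) = 272.9
  F: 0 + 1(134.3) − 1(115.8) = 18.5
  E: 0 + 3(115.8) = 347.3
Total out = 272.9 + 18.5 + 347.3 = 638.7 mol/min.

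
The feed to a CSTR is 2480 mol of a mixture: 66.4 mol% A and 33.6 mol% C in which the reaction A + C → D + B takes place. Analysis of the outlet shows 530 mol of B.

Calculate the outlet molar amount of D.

For B: n = n₀ + 1ξ → 530 = 0 + 1ξ, giving ξ = 530 mol.
Outlet amounts (n = n₀ + ν ξ):
  A: 1647 − 1(530) = 1117
  C: 833.3 − 1(530) = 303.3
  D: 0 + 1(530) = 530
  B: 0 + 1(530) = 530

530 mol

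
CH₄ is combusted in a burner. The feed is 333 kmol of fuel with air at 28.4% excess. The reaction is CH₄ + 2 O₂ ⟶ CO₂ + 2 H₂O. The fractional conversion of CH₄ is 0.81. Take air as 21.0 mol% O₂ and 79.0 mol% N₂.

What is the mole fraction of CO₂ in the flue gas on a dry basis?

Stoichiometric O₂ = 2 × 333 = 666 kmol; O₂ fed = 666 × 1.284 = 855.1 kmol.
N₂ fed = 855.1 × 79/21 = 3217 kmol.
Fuel reacted = 0.81 × 333 → ξ = 269.7 kmol.
Outlet (n = n₀ + ν ξ):
  CH₄: 333 − 1(269.7) = 63.27
  O₂: 855.1 − 2(269.7) = 315.7
  N₂: 3217 (inert)
  CO₂: 0 + 1(269.7) = 269.7
  H₂O: 0 + 2(269.7) = 539.5
Dry total = 3866 kmol; y_CO₂ (dry) = 269.7 / 3866 = 0.06978.

0.0698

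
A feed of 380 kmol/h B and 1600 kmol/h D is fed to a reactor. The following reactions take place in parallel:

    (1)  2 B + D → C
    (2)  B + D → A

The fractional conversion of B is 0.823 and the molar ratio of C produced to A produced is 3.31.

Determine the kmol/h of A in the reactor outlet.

41 kmol/h

Conversion of B: B consumed = 0.823 × 380 = 312.7 kmol/h = 2ξ₁ + 1ξ₂.
Selectivity: 1ξ₁ / (1ξ₂) = 3.31 → ξ₁ = 3.31 ξ₂.
Substitute: (2·3.31 + 1) ξ₂ = 312.7 → ξ₂ = 41.04 kmol/h, ξ₁ = 135.8 kmol/h.
Outlet amounts (n = n₀ + Σ ν·ξ):
  B: 380 − 2(135.8) − 1(41.04) = 67.26
  D: 1600 − 1(135.8) − 1(41.04) = 1423
  C: 0 + 1(135.8) = 135.8
  A: 0 + 1(41.04) = 41.04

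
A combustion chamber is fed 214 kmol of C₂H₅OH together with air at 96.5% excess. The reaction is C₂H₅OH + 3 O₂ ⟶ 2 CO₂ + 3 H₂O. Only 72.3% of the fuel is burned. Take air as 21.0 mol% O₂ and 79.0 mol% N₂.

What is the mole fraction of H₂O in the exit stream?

Stoichiometric O₂ = 3 × 214 = 642 kmol; O₂ fed = 642 × 1.965 = 1262 kmol.
N₂ fed = 1262 × 79/21 = 4746 kmol.
Fuel reacted = 0.723 × 214 → ξ = 154.7 kmol.
Outlet (n = n₀ + ν ξ):
  C₂H₅OH: 214 − 1(154.7) = 59.28
  O₂: 1262 − 3(154.7) = 797.4
  N₂: 4746 (inert)
  CO₂: 0 + 2(154.7) = 309.4
  H₂O: 0 + 3(154.7) = 464.2
Total out = 6376 kmol; y_H₂O = 464.2 / 6376 = 0.0728.

0.0728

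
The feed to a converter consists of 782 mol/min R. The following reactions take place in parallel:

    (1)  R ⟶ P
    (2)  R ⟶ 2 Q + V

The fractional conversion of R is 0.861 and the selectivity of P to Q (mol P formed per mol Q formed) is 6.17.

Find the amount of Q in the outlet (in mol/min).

101 mol/min

Conversion of R: R consumed = 0.861 × 782 = 673.3 mol/min = 1ξ₁ + 1ξ₂.
Selectivity: 1ξ₁ / (2ξ₂) = 6.17 → ξ₁ = 12.34 ξ₂.
Substitute: (1·12.34 + 1) ξ₂ = 673.3 → ξ₂ = 50.47 mol/min, ξ₁ = 622.8 mol/min.
Outlet amounts (n = n₀ + Σ ν·ξ):
  R: 782 − 1(622.8) − 1(50.47) = 108.7
  P: 0 + 1(622.8) = 622.8
  Q: 0 + 2(50.47) = 100.9
  V: 0 + 1(50.47) = 50.47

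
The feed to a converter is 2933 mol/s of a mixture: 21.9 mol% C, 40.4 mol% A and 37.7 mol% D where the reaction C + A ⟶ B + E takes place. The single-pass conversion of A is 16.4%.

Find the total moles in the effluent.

2930 mol/s

A reacted = 0.164 × 1185 = 194.3 mol/s; ν_A = −1, so ξ = 194.3/1 = 194.3 mol/s.
Outlet amounts (n = n₀ + ν ξ):
  C: 642.3 − 1(194.3) = 448
  A: 1185 − 1(194.3) = 990.6
  B: 0 + 1(194.3) = 194.3
  E: 0 + 1(194.3) = 194.3
  D: 1106 (inert)
Total out = 448 + 990.6 + 194.3 + 194.3 + 1106 = 2933 mol/s.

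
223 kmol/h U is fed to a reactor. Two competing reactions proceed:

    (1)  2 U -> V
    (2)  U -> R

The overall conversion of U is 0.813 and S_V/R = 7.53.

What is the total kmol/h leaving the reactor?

138 kmol/h

Conversion of U: U consumed = 0.813 × 223 = 181.3 kmol/h = 2ξ₁ + 1ξ₂.
Selectivity: 1ξ₁ / (1ξ₂) = 7.53 → ξ₁ = 7.53 ξ₂.
Substitute: (2·7.53 + 1) ξ₂ = 181.3 → ξ₂ = 11.29 kmol/h, ξ₁ = 85.01 kmol/h.
Outlet amounts (n = n₀ + Σ ν·ξ):
  U: 223 − 2(85.01) − 1(11.29) = 41.7
  V: 0 + 1(85.01) = 85.01
  R: 0 + 1(11.29) = 11.29
Total out = 41.7 + 85.01 + 11.29 = 138 kmol/h.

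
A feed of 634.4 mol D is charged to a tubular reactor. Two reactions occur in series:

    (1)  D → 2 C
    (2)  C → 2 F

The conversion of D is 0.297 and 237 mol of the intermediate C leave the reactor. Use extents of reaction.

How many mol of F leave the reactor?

280 mol

Conversion of D: D consumed = 1ξ₁ = 0.297 × 634.4 → ξ₁ = 188.4 mol.
C balance: n_C = 0 + 2ξ₁ − 1ξ₂ = 237 → ξ₂ = (2·188.4 − 237)/1 = 139.8 mol.
Outlet amounts (n = n₀ + Σ ν·ξ):
  D: 634.4 − 1(188.4) = 446
  C: 0 + 2(188.4) − 1(139.8) = 237
  F: 0 + 2(139.8) = 279.7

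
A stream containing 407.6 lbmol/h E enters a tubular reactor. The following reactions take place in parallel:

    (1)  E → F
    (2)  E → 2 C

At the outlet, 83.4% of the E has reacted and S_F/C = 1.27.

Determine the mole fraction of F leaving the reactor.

Conversion of E: E consumed = 0.834 × 407.6 = 339.9 lbmol/h = 1ξ₁ + 1ξ₂.
Selectivity: 1ξ₁ / (2ξ₂) = 1.27 → ξ₁ = 2.54 ξ₂.
Substitute: (1·2.54 + 1) ξ₂ = 339.9 → ξ₂ = 96.03 lbmol/h, ξ₁ = 243.9 lbmol/h.
Outlet amounts (n = n₀ + Σ ν·ξ):
  E: 407.6 − 1(243.9) − 1(96.03) = 67.66
  F: 0 + 1(243.9) = 243.9
  C: 0 + 2(96.03) = 192.1
Total out = 503.6 lbmol/h; y_F = 243.9 / 503.6 = 0.4843.

0.484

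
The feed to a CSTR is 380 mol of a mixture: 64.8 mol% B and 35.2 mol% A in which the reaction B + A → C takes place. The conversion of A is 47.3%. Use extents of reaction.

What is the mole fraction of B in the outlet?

A reacted = 0.473 × 133.8 = 63.27 mol; ν_A = −1, so ξ = 63.27/1 = 63.27 mol.
Outlet amounts (n = n₀ + ν ξ):
  B: 246.2 − 1(63.27) = 183
  A: 133.8 − 1(63.27) = 70.49
  C: 0 + 1(63.27) = 63.27
Total out = 316.7 mol; y_B = 183 / 316.7 = 0.5777.

0.578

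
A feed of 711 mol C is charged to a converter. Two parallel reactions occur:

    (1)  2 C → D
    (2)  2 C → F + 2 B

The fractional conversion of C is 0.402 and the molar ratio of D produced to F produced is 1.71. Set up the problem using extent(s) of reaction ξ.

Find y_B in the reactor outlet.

0.157

Conversion of C: C consumed = 0.402 × 711 = 285.8 mol = 2ξ₁ + 2ξ₂.
Selectivity: 1ξ₁ / (1ξ₂) = 1.71 → ξ₁ = 1.71 ξ₂.
Substitute: (2·1.71 + 2) ξ₂ = 285.8 → ξ₂ = 52.73 mol, ξ₁ = 90.18 mol.
Outlet amounts (n = n₀ + Σ ν·ξ):
  C: 711 − 2(90.18) − 2(52.73) = 425.2
  D: 0 + 1(90.18) = 90.18
  F: 0 + 1(52.73) = 52.73
  B: 0 + 2(52.73) = 105.5
Total out = 673.6 mol; y_B = 105.5 / 673.6 = 0.1566.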